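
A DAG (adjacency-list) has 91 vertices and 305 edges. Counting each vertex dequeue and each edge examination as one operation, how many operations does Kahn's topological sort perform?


V = 91 (vertex processing)
E = 305 (edge processing)
V + E = 91 + 305 = 396


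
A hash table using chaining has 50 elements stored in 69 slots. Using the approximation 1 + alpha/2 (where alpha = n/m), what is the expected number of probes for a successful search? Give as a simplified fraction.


Load factor alpha = n/m = 50/69
Expected probes = 1 + alpha/2 = 1 + 50/(2*69)
= 1 + 50/138
= 138/138 + 50/138
= 188/138
Simplify: 94/69


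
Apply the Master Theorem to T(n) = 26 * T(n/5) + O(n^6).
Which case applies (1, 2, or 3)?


The Master Theorem: T(n) = a*T(n/b) + O(n^c)
  a = 26, b = 5, c = 6
log_b(a) = log_5(26) ~ 2.024
Compare b^c with a: 5^6 = 15625 > 26, so c > log_b(a).
Since c > log_b(a), Case 3 applies.
T(n) = O(n^6)
Master Theorem case = 3


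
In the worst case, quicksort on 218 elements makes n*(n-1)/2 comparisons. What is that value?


Sum of comparisons per partition:
217 + 216 + ... + 1 + 0
= 218 * (218 - 1) / 2
= 218 * 217 / 2
= 23653


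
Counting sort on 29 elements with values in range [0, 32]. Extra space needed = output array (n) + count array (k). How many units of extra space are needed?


Output array size: 29 (to store sorted result)
Count array size: 33 (one slot per possible value, range 0 to 32)
Total extra space = 29 + 33 = 62


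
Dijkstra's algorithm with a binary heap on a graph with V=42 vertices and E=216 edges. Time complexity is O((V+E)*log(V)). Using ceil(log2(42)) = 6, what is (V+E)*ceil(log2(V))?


Dijkstra with a binary heap: each vertex is extracted once, each edge may relax once.
Each heap operation costs O(log V).
V + E = 42 + 216 = 258
ceil(log2(42)) = 6 (since 2^5 = 32 < 42 <= 64 = 2^6)
Total heap work = (V+E) * ceil(log2(V)) = 258 * 6 = 1548


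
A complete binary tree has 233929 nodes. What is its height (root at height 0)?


In a complete binary tree, level k holds nodes 2^k .. 2^(k+1)-1 (1-indexed).
Height = floor(log2(n)) = floor(log2(233929)) = 17
Check: 2^17 = 131072 <= 233929 < 262144 = 2^18


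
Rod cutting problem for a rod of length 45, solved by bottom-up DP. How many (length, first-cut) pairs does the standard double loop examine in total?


For each subproblem length i = 1..45, the inner loop considers i possible first cuts.
Total = 1 + 2 + ... + 45
= 45*(45+1)/2
= 45*46/2 = 1035


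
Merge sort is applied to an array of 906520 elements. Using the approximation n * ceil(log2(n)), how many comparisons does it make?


Merge sort divides the array into halves recursively.
Number of levels = ceil(log2(906520)) = 20
At each level, approximately n = 906520 comparisons are needed for merging.
Total comparisons ~ n * ceil(log2(n)) = 906520 * 20 = 18130400


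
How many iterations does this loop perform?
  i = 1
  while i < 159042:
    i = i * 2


The loop variable doubles each iteration:
i = 1 -> 2 -> 4 -> 8 -> 16 -> 32 -> 64 -> 128 -> 256 -> 512 -> 1024 -> 2048 -> 4096 -> 8192 -> 16384 -> 32768 -> 65536 -> 131072 -> 262144 (stop, 262144 >= 159042)
Number of doublings = ceil(log2(159042)) = 18


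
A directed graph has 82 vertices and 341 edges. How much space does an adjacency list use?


Adjacency list: one list head per vertex + one entry per edge
Vertex heads: 82
Edge entries: 341
Total = 82 + 341 = 423


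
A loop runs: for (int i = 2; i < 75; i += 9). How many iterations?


Loop starts at i = 2, increments by 9, stops when i >= 75.
Number of iterations = ceil((75 - 2) / 9)
= ceil(73 / 9)
= 9


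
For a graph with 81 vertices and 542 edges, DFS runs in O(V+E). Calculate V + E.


A full DFS traversal visits each vertex once and examines each edge once.
V = 81
E = 542
Sum = 81 + 542 = 623


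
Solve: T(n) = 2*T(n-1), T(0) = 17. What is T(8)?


Unrolling:
T(8) = 2*T(7) = 2^2*T(6) = ... = 2^8*T(0)
= 2^8 * 17
= 256 * 17 = 4352


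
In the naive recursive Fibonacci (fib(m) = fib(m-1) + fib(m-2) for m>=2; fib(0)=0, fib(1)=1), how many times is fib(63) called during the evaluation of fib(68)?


Let N(m) = number of times fib(m) is called while evaluating fib(68).
N(68) = 1 (the initial call).
N(67) = 1 (only fib(68) calls it).
For 1 <= m <= 66: fib(m) is called by fib(m+1) and fib(m+2), so
  N(m) = N(m+1) + N(m+2).
fib(0) is called only by fib(2), so N(0) = N(2).
Walk down from m=68:
  N(68)=1, N(67)=1, N(66)=2, N(65)=3, N(64)=5, N(63)=8
N(63) = 8


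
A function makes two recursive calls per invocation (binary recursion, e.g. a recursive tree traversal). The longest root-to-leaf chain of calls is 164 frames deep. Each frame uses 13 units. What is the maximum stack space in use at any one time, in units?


Binary recursion: the two calls run one after the other, so only one root-to-leaf chain of frames is on the stack at a time.
Maximum depth (longest chain) = 164 frames
Each frame = 13 units
Max stack space = 164 * 13 = 2132


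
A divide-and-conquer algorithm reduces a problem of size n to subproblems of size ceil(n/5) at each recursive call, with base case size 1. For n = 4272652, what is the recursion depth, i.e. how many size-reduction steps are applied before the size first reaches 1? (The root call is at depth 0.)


Each step divides the size by 5 (rounding up); after k steps the size is ceil(n/5^k), which equals 1 exactly when 5^k >= n.
So the depth is the smallest k with 5^k >= 4272652, i.e. ceil(log_5(4272652)).
5^9 = 1953125 < 4272652 <= 9765625 = 5^10
Recursion depth = 10


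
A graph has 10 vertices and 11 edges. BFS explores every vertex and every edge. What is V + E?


A full BFS traversal dequeues each vertex once and examines each edge once.
Vertex visits: 10
Edge visits: 11
V + E = 10 + 11 = 21


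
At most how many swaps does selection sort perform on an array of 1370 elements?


Each of the 1369 passes places one element in its final position.
Pass 1: swap minimum into position 0
Pass 2: swap minimum of remaining into position 1
...
Pass 1369: last two elements, one swap
Maximum swaps = 1370 - 1 = 1369


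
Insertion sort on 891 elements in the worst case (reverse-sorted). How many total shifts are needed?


In the worst case (reverse-sorted), each element shifts past all previous:
  Element 1: 1 shifts
  Element 2: 2 shifts
  Element 3: 3 shifts
  Element 4: 4 shifts
  Element 5: 5 shifts
  ...
  Element 890: 890 shifts
Total = 1 + 2 + ... + 890
= 891*(891-1)/2 = 396495


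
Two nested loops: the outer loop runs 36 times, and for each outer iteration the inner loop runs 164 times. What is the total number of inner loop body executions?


Outer loop: 36 iterations
Inner loop: 164 iterations per outer iteration
Total = 36 * 164 = 5904


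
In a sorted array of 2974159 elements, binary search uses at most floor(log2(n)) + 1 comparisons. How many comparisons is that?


Halving sequence: 2974159 -> 1487079 -> 743539 -> 371769 -> 185884 -> 92942 -> 46471 -> 23235 -> 11617 -> 5808 -> 2904 -> 1452 -> 726 -> 363 -> 181 -> 90 -> 45 -> 22 -> 11 -> 5 -> 2 -> 1
Number of halvings = 21
Max comparisons = 21 + 1 = 22


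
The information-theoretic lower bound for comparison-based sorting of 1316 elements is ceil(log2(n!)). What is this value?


A binary decision tree of height h has at most 2^h leaves and needs at least n! of them, so h >= ceil(log2(n!)).
1316! is far too large to multiply out, so use Stirling's series:
  ln(n!) ~ n ln n - n + (1/2) ln(2 pi n) + 1/(12n)  (error below 1/(360 n^3), negligible here)
  ln(1316) = 7.1823521
  n ln n = 1316 * 7.1823521 = 9451.9754
  (1/2) ln(2 pi * 1316) = (1/2) ln(8268.6719) = 4.5101
  1/(12*1316) = 0.0001
  ln(1316!) ~ 9451.9754 - 1316 + 4.5101 + 0.0001 = 8140.4856
Convert to base 2: log2(1316!) = 8140.4856 / ln 2 = 8140.4856 / 0.69314718 = 11744.2382
ceil(11744.2382) = 11745


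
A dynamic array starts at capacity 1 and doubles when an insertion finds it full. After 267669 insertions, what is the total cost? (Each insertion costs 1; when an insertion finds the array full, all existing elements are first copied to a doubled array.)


Insertion cost: 267669 (one per element)
Resizes occur just before inserting elements 2, 3, 5, 9, ...
Elements copied at each resize: 1 + 2 + 4 + 8 + 16 + 32 + 64 + 128 + 256 + 512 + 1024 + 2048 + 4096 + 8192 + 16384 + 32768 + 65536 + 131072 + 262144
Sum of copies = 524287 (geometric series: 2^k - 1)
Total = 267669 + 524287 = 791956


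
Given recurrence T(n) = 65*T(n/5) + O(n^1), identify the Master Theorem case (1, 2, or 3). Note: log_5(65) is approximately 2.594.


Master Theorem parameters: a=65, b=5, c=1
log_b(a) = 2.594
Compare b^c with a: 5^1 = 5 < 65, so c < log_b(a).
Comparing c=1 vs log_b(a)=2.594:
1 < 2.594 => Case 1
Result: T(n) = O(n^(log_5 65)) ~ O(n^2.594)
Master Theorem case = 1


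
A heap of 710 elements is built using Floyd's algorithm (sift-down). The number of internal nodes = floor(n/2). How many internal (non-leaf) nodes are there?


Leaf nodes occupy roughly half the array.
Sift-down is called for each internal node, starting from the last one.
Internal nodes = floor(n/2) = floor(710/2) = 355


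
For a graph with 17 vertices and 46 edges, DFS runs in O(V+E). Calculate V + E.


A full DFS traversal visits each vertex once and examines each edge once.
V = 17
E = 46
Sum = 17 + 46 = 63


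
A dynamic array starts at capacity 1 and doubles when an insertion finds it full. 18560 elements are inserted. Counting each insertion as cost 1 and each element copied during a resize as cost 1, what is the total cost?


n = 18560
Insertion costs: 18560
Resizes copy 1, 2, 4, ... up to the largest power of 2 that is <= n-1 = 18559, i.e. 16384.
Copy costs = 1 + 2 + 4 + 8 + 16 + 32 + 64 + 128 + 256 + 512 + 1024 + 2048 + 4096 + 8192 + 16384 = 32767
Total = 18560 + 32767 = 51327


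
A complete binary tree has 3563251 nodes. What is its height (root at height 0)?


In a complete binary tree, level k holds nodes 2^k .. 2^(k+1)-1 (1-indexed).
Height = floor(log2(n)) = floor(log2(3563251)) = 21
Check: 2^21 = 2097152 <= 3563251 < 4194304 = 2^22


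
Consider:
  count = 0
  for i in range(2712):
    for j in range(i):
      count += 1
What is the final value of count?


For each i, the inner loop runs i times:
  i=0: inner runs 0 times
  i=1: inner runs 1 time
  i=2: inner runs 2 times
  i=3: inner runs 3 times
  i=4: inner runs 4 times
  i=5: inner runs 5 times
  i=6: inner runs 6 times
  i=7: inner runs 7 times
  ...
Total = 0 + 1 + 2 + ... + 2711 = 2712*(2712-1)/2 = 3676116


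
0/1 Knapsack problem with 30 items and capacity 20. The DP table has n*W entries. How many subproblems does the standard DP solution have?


The DP table is indexed by (item, capacity).
Rows: 30 items
Columns: 20 capacity values (1 to W)
Total subproblems = 30 * 20 = 600


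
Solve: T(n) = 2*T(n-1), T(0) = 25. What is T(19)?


Unrolling:
T(19) = 2*T(18) = 2^2*T(17) = ... = 2^19*T(0)
= 2^19 * 25
= 524288 * 25 = 13107200


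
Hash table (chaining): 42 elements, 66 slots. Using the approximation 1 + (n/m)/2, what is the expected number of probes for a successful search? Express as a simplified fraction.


Computing expected probes:
alpha = 42/66
= 1 + alpha/2
= 1 + 42/(2*66)
= (2*66 + 42) / (2*66)
= 174/132 = 29/22


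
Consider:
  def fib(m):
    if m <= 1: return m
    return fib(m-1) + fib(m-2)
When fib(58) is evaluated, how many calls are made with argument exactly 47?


Let N(m) = number of times fib(m) is called while evaluating fib(58).
N(58) = 1 (the initial call).
N(57) = 1 (only fib(58) calls it).
For 1 <= m <= 56: fib(m) is called by fib(m+1) and fib(m+2), so
  N(m) = N(m+1) + N(m+2).
fib(0) is called only by fib(2), so N(0) = N(2).
Walk down from m=58:
  N(58)=1, N(57)=1, N(56)=2, N(55)=3, N(54)=5, N(53)=8, N(52)=13, N(51)=21, N(50)=34, N(49)=55, N(48)=89, N(47)=144
N(47) = 144


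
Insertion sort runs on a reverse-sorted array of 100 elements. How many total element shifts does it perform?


Sum of shifts = 1 + 2 + 3 + ... + 99
= 100 * 99 / 2
= 9900 / 2
= 4950


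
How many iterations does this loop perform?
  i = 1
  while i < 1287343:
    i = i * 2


The loop variable doubles each iteration:
i = 1 -> 2 -> 4 -> 8 -> 16 -> 32 -> 64 -> 128 -> 256 -> 512 -> 1024 -> 2048 -> 4096 -> 8192 -> 16384 -> 32768 -> 65536 -> 131072 -> 262144 -> 524288 -> 1048576 -> 2097152 (stop, 2097152 >= 1287343)
Number of doublings = ceil(log2(1287343)) = 21


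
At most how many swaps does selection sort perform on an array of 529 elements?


Each of the 528 passes places one element in its final position.
Pass 1: swap minimum into position 0
Pass 2: swap minimum of remaining into position 1
...
Pass 528: last two elements, one swap
Maximum swaps = 529 - 1 = 528


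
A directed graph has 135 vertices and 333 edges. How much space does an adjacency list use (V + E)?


Adjacency list: one list head per vertex + one entry per edge
Vertex heads: 135
Edge entries: 333
Total = 135 + 333 = 468


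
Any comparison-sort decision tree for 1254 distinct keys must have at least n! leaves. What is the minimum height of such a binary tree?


A binary decision tree of height h has at most 2^h leaves and needs at least n! of them, so h >= ceil(log2(n!)).
1254! is far too large to multiply out, so use Stirling's series:
  ln(n!) ~ n ln n - n + (1/2) ln(2 pi n) + 1/(12n)  (error below 1/(360 n^3), negligible here)
  ln(1254) = 7.1340937
  n ln n = 1254 * 7.1340937 = 8946.1535
  (1/2) ln(2 pi * 1254) = (1/2) ln(7879.1144) = 4.4860
  1/(12*1254) = 0.0001
  ln(1254!) ~ 8946.1535 - 1254 + 4.4860 + 0.0001 = 7696.6396
Convert to base 2: log2(1254!) = 7696.6396 / ln 2 = 7696.6396 / 0.69314718 = 11103.9038
ceil(11103.9038) = 11104


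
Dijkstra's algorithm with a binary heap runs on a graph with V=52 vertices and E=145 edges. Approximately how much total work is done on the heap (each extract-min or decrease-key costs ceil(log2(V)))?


Dijkstra with a binary heap: each vertex is extracted once, each edge may relax once.
Each heap operation costs O(log V).
V + E = 52 + 145 = 197
ceil(log2(52)) = 6 (since 2^5 = 32 < 52 <= 64 = 2^6)
Total heap work = (V+E) * ceil(log2(V)) = 197 * 6 = 1182


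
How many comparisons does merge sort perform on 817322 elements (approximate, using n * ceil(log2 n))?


Recursion depth: ceil(log2(817322)) = 20
Each recursion level merges n = 817322 elements
Total = 817322 * 20 = 16346440


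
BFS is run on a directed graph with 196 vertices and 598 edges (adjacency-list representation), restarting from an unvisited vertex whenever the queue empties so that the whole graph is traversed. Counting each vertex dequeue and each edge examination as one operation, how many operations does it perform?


A full BFS traversal dequeues each vertex exactly once and examines each directed edge exactly once.
V = 196 (vertex processing cost)
E = 598 (edge examination cost)
Total operations proportional to V + E = 196 + 598 = 794


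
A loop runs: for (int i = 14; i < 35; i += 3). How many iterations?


Loop starts at i = 14, increments by 3, stops when i >= 35.
Number of iterations = ceil((35 - 14) / 3)
= ceil(21 / 3)
= 7


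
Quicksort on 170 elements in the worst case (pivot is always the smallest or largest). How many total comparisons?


In the worst case, each partition step picks the worst pivot:
  Partition 1: 169 comparisons (n-1 elements to compare)
  Partition 2: 168 comparisons
  Partition 3: 167 comparisons
  Partition 4: 166 comparisons
  Partition 5: 165 comparisons
  ...
  Last partition: 0 comparisons
Total = (n-1) + (n-2) + ... + 1 + 0 = n*(n-1)/2
= 170*169/2 = 14365


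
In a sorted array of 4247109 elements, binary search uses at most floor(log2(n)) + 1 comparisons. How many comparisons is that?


Halving sequence: 4247109 -> 2123554 -> 1061777 -> 530888 -> 265444 -> 132722 -> 66361 -> 33180 -> 16590 -> 8295 -> 4147 -> 2073 -> 1036 -> 518 -> 259 -> 129 -> 64 -> 32 -> 16 -> 8 -> 4 -> 2 -> 1
Number of halvings = 22
Max comparisons = 22 + 1 = 23


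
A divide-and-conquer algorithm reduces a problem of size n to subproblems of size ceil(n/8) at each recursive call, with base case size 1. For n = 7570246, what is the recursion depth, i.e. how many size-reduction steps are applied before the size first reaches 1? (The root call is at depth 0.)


Each step divides the size by 8 (rounding up); after k steps the size is ceil(n/8^k), which equals 1 exactly when 8^k >= n.
So the depth is the smallest k with 8^k >= 7570246, i.e. ceil(log_8(7570246)).
8^7 = 2097152 < 7570246 <= 16777216 = 8^8
Recursion depth = 8


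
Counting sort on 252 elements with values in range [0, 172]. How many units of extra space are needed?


Output array size: 252 (to store sorted result)
Count array size: 173 (one slot per possible value, range 0 to 172)
Total extra space = 252 + 173 = 425


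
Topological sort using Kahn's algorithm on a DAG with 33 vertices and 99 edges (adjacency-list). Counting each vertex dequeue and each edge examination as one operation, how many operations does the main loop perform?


Kahn's algorithm:
  1. Compute in-degrees: O(V + E)
  2. Process queue: each vertex dequeued once (O(V))
     each edge examined once (O(E))
Total = V + E = 33 + 99 = 132


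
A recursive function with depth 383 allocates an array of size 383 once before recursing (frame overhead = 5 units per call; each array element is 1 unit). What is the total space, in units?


Array allocation: 383 units (allocated once)
Stack frames: 383 deep * 5 per frame = 1915 units
Total = 383 + 1915 = 2298


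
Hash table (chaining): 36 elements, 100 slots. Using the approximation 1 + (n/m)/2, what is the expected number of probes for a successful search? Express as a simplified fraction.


Computing expected probes:
alpha = 36/100
= 1 + alpha/2
= 1 + 36/(2*100)
= (2*100 + 36) / (2*100)
= 236/200 = 59/50


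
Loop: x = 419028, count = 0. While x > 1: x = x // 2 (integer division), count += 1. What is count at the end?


The variable x halves each step:
x = 419028 -> 209514 -> 104757 -> 52378 -> 26189 -> 13094 -> 6547 -> 3273 -> 1636 -> 818 -> 409 -> 204 -> 102 -> 51 -> 25 -> 12 -> 6 -> 3 -> 1
Number of halvings = floor(log2(419028)) = 18


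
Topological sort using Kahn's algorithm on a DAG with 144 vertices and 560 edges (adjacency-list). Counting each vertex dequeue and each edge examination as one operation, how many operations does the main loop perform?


Kahn's algorithm:
  1. Compute in-degrees: O(V + E)
  2. Process queue: each vertex dequeued once (O(V))
     each edge examined once (O(E))
Total = V + E = 144 + 560 = 704


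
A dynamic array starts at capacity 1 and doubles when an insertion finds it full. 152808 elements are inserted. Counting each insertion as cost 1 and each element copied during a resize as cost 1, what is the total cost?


n = 152808
Insertion costs: 152808
Resizes copy 1, 2, 4, ... up to the largest power of 2 that is <= n-1 = 152807, i.e. 131072.
Copy costs = 1 + 2 + 4 + 8 + 16 + 32 + 64 + 128 + 256 + 512 + 1024 + 2048 + 4096 + 8192 + 16384 + 32768 + 65536 + 131072 = 262143
Total = 152808 + 262143 = 414951


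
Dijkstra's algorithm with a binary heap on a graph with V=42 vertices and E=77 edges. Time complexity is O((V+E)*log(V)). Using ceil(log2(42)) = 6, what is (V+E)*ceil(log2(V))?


Dijkstra with a binary heap: each vertex is extracted once, each edge may relax once.
Each heap operation costs O(log V).
V + E = 42 + 77 = 119
ceil(log2(42)) = 6 (since 2^5 = 32 < 42 <= 64 = 2^6)
Total heap work = (V+E) * ceil(log2(V)) = 119 * 6 = 714


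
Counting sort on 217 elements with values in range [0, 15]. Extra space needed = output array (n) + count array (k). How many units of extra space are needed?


Output array size: 217 (to store sorted result)
Count array size: 16 (one slot per possible value, range 0 to 15)
Total extra space = 217 + 16 = 233


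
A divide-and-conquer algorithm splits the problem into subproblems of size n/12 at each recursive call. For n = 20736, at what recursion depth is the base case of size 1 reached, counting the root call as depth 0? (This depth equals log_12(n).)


At each depth, the problem size is divided by 12:
  Depth 0: problem size = 20736
  Depth 1: problem size = 1728
  Depth 2: problem size = 144
  Depth 3: problem size = 12
  Depth 4: problem size = 1 (base case)
The base case is reached at depth log_12(20736) = 4 (the tree has 5 levels counting depth 0, but the depth asked for is 4).
Recursion depth = 4


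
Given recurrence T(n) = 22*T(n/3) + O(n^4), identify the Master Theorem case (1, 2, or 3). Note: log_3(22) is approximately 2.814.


Master Theorem parameters: a=22, b=3, c=4
log_b(a) = 2.814
Compare b^c with a: 3^4 = 81 > 22, so c > log_b(a).
Comparing c=4 vs log_b(a)=2.814:
4 > 2.814 => Case 3
Result: T(n) = O(n^4)
Master Theorem case = 3


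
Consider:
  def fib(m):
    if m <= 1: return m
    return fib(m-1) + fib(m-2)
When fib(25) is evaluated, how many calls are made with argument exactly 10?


Let N(m) = number of times fib(m) is called while evaluating fib(25).
N(25) = 1 (the initial call).
N(24) = 1 (only fib(25) calls it).
For 1 <= m <= 23: fib(m) is called by fib(m+1) and fib(m+2), so
  N(m) = N(m+1) + N(m+2).
fib(0) is called only by fib(2), so N(0) = N(2).
Walk down from m=25:
  N(25)=1, N(24)=1, N(23)=2, N(22)=3, N(21)=5, N(20)=8, N(19)=13, N(18)=21, N(17)=34, N(16)=55, N(15)=89, N(14)=144, N(13)=233, N(12)=377, N(11)=610, N(10)=987
N(10) = 987


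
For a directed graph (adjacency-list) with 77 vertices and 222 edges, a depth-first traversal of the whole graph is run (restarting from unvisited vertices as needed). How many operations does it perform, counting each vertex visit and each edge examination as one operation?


A full DFS traversal visits each vertex once and examines each edge once.
V = 77
E = 222
Sum = 77 + 222 = 299


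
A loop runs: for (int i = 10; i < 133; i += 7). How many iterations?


Loop starts at i = 10, increments by 7, stops when i >= 133.
Number of iterations = ceil((133 - 10) / 7)
= ceil(123 / 7)
= 18


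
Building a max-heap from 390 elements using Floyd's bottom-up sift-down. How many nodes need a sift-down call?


In a heap of 390 elements (0-indexed array):
  Last element index: 389
  Parent of last element: floor((389 - 1) / 2) = 194
  Internal nodes: indices 0 to 194
  Count = floor(390/2) = 195


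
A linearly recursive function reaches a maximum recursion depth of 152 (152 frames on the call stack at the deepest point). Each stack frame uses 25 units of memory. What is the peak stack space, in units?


Maximum recursion depth = 152 frames
Memory per frame = 25 units
Total stack space = depth * frame_size
= 152 * 25 = 3800


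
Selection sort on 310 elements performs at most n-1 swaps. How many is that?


Each of the 309 passes places one element in its final position.
Pass 1: swap minimum into position 0
Pass 2: swap minimum of remaining into position 1
...
Pass 309: last two elements, one swap
Maximum swaps = 310 - 1 = 309


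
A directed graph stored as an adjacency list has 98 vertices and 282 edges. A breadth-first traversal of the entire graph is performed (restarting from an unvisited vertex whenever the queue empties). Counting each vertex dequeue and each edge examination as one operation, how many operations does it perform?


A full BFS traversal dequeues each vertex once and examines each edge once.
Vertex visits: 98
Edge visits: 282
V + E = 98 + 282 = 380


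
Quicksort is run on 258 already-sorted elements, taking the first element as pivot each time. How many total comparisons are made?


Sum of comparisons per partition:
257 + 256 + ... + 1 + 0
= 258 * (258 - 1) / 2
= 258 * 257 / 2
= 33153


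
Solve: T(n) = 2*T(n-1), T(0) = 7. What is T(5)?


Unrolling:
T(5) = 2*T(4) = 2^2*T(3) = ... = 2^5*T(0)
= 2^5 * 7
= 32 * 7 = 224


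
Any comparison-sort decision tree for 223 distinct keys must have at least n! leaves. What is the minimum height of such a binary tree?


A binary decision tree of height h has at most 2^h leaves and needs at least n! of them, so h >= ceil(log2(n!)).
223! is far too large to multiply out, so use Stirling's series:
  ln(n!) ~ n ln n - n + (1/2) ln(2 pi n) + 1/(12n)  (error below 1/(360 n^3), negligible here)
  ln(223) = 5.4071718
  n ln n = 223 * 5.4071718 = 1205.7993
  (1/2) ln(2 pi * 223) = (1/2) ln(1401.1503) = 3.6225
  1/(12*223) = 0.0004
  ln(223!) ~ 1205.7993 - 223 + 3.6225 + 0.0004 = 986.4222
Convert to base 2: log2(223!) = 986.4222 / ln 2 = 986.4222 / 0.69314718 = 1423.1064
ceil(1423.1064) = 1424


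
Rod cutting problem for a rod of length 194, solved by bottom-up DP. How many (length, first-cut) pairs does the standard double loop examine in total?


For each subproblem length i = 1..194, the inner loop considers i possible first cuts.
Total = 1 + 2 + ... + 194
= 194*(194+1)/2
= 194*195/2 = 18915


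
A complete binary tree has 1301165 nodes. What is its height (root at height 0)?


In a complete binary tree, level k holds nodes 2^k .. 2^(k+1)-1 (1-indexed).
Height = floor(log2(n)) = floor(log2(1301165)) = 20
Check: 2^20 = 1048576 <= 1301165 < 2097152 = 2^21


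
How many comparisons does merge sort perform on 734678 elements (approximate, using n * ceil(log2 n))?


Recursion depth: ceil(log2(734678)) = 20
Each recursion level merges n = 734678 elements
Total = 734678 * 20 = 14693560


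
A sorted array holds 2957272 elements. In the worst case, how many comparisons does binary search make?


Halving sequence: 2957272 -> 1478636 -> 739318 -> 369659 -> 184829 -> 92414 -> 46207 -> 23103 -> 11551 -> 5775 -> 2887 -> 1443 -> 721 -> 360 -> 180 -> 90 -> 45 -> 22 -> 11 -> 5 -> 2 -> 1
Number of halvings = 21
Max comparisons = 21 + 1 = 22


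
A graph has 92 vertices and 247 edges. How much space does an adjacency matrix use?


Adjacency matrix: V x V grid of entries
Space = V^2 = 92^2 = 92 * 92 = 8464


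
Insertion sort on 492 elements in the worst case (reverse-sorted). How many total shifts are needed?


In the worst case (reverse-sorted), each element shifts past all previous:
  Element 1: 1 shifts
  Element 2: 2 shifts
  Element 3: 3 shifts
  Element 4: 4 shifts
  Element 5: 5 shifts
  ...
  Element 491: 491 shifts
Total = 1 + 2 + ... + 491
= 492*(492-1)/2 = 120786


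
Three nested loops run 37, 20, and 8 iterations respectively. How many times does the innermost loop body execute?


Loop 1 (outermost): 37 iterations
Loop 2 (middle): 20 iterations per outer
Loop 3 (innermost): 8 iterations per middle
Total = 37 * 20 * 8 = 5920


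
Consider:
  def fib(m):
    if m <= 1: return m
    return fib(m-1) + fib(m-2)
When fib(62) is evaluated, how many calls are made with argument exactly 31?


Let N(m) = number of times fib(m) is called while evaluating fib(62).
N(62) = 1 (the initial call).
N(61) = 1 (only fib(62) calls it).
For 1 <= m <= 60: fib(m) is called by fib(m+1) and fib(m+2), so
  N(m) = N(m+1) + N(m+2).
fib(0) is called only by fib(2), so N(0) = N(2).
Walk down from m=62:
  N(62)=1, N(61)=1, N(60)=2, N(59)=3, N(58)=5, N(57)=8, N(56)=13, N(55)=21, N(54)=34, N(53)=55, N(52)=89, N(51)=144, N(50)=233, N(49)=377, N(48)=610, N(47)=987, N(46)=1597, N(45)=2584, N(44)=4181, N(43)=6765, N(42)=10946, N(41)=17711, N(40)=28657, N(39)=46368, N(38)=75025, N(37)=121393, N(36)=196418, N(35)=317811, N(34)=514229, N(33)=832040, N(32)=1346269, N(31)=2178309
N(31) = 2178309


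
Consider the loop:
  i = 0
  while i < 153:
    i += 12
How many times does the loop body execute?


Starting at i = 0, each iteration adds 12.
Iterations until i >= 153:
  Iteration 1: i = 0 -> i = 12
  Iteration 2: i = 12 -> i = 24
  Iteration 3: i = 24 -> i = 36
  Iteration 4: i = 36 -> i = 48
  Iteration 5: i = 48 -> i = 60
  Iteration 6: i = 60 -> i = 72
  Iteration 7: i = 72 -> i = 84
  Iteration 8: i = 84 -> i = 96
  ... continuing ...
Total iterations = ceil(153/12) = 13


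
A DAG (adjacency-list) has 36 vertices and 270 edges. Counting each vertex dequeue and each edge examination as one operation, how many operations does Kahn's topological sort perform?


V = 36 (vertex processing)
E = 270 (edge processing)
V + E = 36 + 270 = 306


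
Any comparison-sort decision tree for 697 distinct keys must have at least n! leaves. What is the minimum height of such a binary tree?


A binary decision tree of height h has at most 2^h leaves and needs at least n! of them, so h >= ceil(log2(n!)).
697! is far too large to multiply out, so use Stirling's series:
  ln(n!) ~ n ln n - n + (1/2) ln(2 pi n) + 1/(12n)  (error below 1/(360 n^3), negligible here)
  ln(697) = 6.5467854
  n ln n = 697 * 6.5467854 = 4563.1094
  (1/2) ln(2 pi * 697) = (1/2) ln(4379.3802) = 4.1923
  1/(12*697) = 0.0001
  ln(697!) ~ 4563.1094 - 697 + 4.1923 + 0.0001 = 3870.3018
Convert to base 2: log2(697!) = 3870.3018 / ln 2 = 3870.3018 / 0.69314718 = 5583.6652
ceil(5583.6652) = 5584


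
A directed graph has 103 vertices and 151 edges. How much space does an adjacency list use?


Adjacency list: one list head per vertex + one entry per edge
Vertex heads: 103
Edge entries: 151
Total = 103 + 151 = 254


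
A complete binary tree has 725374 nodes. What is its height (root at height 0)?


In a complete binary tree, level k holds nodes 2^k .. 2^(k+1)-1 (1-indexed).
Height = floor(log2(n)) = floor(log2(725374)) = 19
Check: 2^19 = 524288 <= 725374 < 1048576 = 2^20


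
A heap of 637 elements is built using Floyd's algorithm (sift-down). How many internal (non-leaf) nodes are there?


Leaf nodes occupy roughly half the array.
Sift-down is called for each internal node, starting from the last one.
Internal nodes = floor(n/2) = floor(637/2) = 318


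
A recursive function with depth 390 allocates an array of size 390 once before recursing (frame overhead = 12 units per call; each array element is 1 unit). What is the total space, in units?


Array allocation: 390 units (allocated once)
Stack frames: 390 deep * 12 per frame = 4680 units
Total = 390 + 4680 = 5070


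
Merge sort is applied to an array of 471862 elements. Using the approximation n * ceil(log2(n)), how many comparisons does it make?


Merge sort divides the array into halves recursively.
Number of levels = ceil(log2(471862)) = 19
At each level, approximately n = 471862 comparisons are needed for merging.
Total comparisons ~ n * ceil(log2(n)) = 471862 * 19 = 8965378


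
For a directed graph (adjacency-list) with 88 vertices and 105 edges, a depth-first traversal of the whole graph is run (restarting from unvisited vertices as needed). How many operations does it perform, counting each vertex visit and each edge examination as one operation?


A full DFS traversal visits each vertex once and examines each edge once.
V = 88
E = 105
Sum = 88 + 105 = 193


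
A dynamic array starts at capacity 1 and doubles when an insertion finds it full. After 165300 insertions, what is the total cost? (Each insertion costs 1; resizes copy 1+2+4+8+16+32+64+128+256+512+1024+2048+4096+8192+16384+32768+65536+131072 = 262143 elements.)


Insertion cost: 165300 (one per element)
Resizes occur just before inserting elements 2, 3, 5, 9, ...
Elements copied at each resize: 1 + 2 + 4 + 8 + 16 + 32 + 64 + 128 + 256 + 512 + 1024 + 2048 + 4096 + 8192 + 16384 + 32768 + 65536 + 131072
Sum of copies = 262143 (geometric series: 2^k - 1)
Total = 165300 + 262143 = 427443


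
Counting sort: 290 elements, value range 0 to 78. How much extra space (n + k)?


n = 290 (output array)
k = 79 (count array for 79 distinct values)
Extra space = 290 + 79 = 369


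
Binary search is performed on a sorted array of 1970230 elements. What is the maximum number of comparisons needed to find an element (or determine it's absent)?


Binary search halves the search space each comparison:
  Step 1: search space = 1970230 -> 985115
  Step 2: search space = 985115 -> 492557
  Step 3: search space = 492557 -> 246278
  Step 4: search space = 246278 -> 123139
  Step 5: search space = 123139 -> 61569
  Step 6: search space = 61569 -> 30784
  Step 7: search space = 30784 -> 15392
  Step 8: search space = 15392 -> 7696
  Step 9: search space = 7696 -> 3848
  Step 10: search space = 3848 -> 1924
  Step 11: search space = 1924 -> 962
  Step 12: search space = 962 -> 481
  Step 13: search space = 481 -> 240
  Step 14: search space = 240 -> 120
  Step 15: search space = 120 -> 60
  Step 16: search space = 60 -> 30
  Step 17: search space = 30 -> 15
  Step 18: search space = 15 -> 7
  Step 19: search space = 7 -> 3
  Step 20: search space = 3 -> 1
  Step 21: search space = 1 (final check)
Maximum comparisons = floor(log2(1970230)) + 1 = 20 + 1 = 21


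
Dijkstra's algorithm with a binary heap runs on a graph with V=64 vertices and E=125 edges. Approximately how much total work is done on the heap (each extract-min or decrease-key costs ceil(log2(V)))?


Dijkstra with a binary heap: each vertex is extracted once, each edge may relax once.
Each heap operation costs O(log V).
V + E = 64 + 125 = 189
ceil(log2(64)) = 6 (since 2^5 = 32 < 64 <= 64 = 2^6)
Total heap work = (V+E) * ceil(log2(V)) = 189 * 6 = 1134


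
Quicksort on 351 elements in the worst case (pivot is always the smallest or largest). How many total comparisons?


In the worst case, each partition step picks the worst pivot:
  Partition 1: 350 comparisons (n-1 elements to compare)
  Partition 2: 349 comparisons
  Partition 3: 348 comparisons
  Partition 4: 347 comparisons
  Partition 5: 346 comparisons
  ...
  Last partition: 0 comparisons
Total = (n-1) + (n-2) + ... + 1 + 0 = n*(n-1)/2
= 351*350/2 = 61425


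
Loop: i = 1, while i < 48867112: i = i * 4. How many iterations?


i multiplies by 4 each step:
i = 1 -> 4 -> 16 -> 64 -> 256 -> 1024 -> 4096 -> 16384 -> 65536 -> 262144 -> 1048576 -> 4194304 -> 16777216 -> 67108864 (stop)
Iterations = ceil(log_4(48867112)) = 13


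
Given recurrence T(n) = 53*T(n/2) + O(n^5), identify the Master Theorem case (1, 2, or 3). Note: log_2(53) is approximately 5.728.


Master Theorem parameters: a=53, b=2, c=5
log_b(a) = 5.728
Compare b^c with a: 2^5 = 32 < 53, so c < log_b(a).
Comparing c=5 vs log_b(a)=5.728:
5 < 5.728 => Case 1
Result: T(n) = O(n^(log_2 53)) ~ O(n^5.728)
Master Theorem case = 1


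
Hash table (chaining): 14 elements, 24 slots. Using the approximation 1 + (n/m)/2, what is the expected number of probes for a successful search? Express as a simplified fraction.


Computing expected probes:
alpha = 14/24
= 1 + alpha/2
= 1 + 14/(2*24)
= (2*24 + 14) / (2*24)
= 62/48 = 31/24


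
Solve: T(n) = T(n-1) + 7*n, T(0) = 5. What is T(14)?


Expanding the recurrence:
T(14) = T(13) + 7*14
       = T(12) + 7*13 + 7*14
       ...
       = T(0) + 7*(1 + 2 + ... + 14)
       = 5 + 7 * 14*15/2
       = 5 + 7 * 105
       = 5 + 735 = 740


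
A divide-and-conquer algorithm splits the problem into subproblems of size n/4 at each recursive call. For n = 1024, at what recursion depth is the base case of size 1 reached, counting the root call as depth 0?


At each depth, the problem size is divided by 4:
  Depth 0: problem size = 1024
  Depth 1: problem size = 256
  Depth 2: problem size = 64
  Depth 3: problem size = 16
  Depth 4: problem size = 4
  Depth 5: problem size = 1 (base case)
The base case is reached at depth log_4(1024) = 5 (the tree has 6 levels counting depth 0, but the depth asked for is 5).
Recursion depth = 5


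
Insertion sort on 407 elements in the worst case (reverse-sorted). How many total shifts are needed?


In the worst case (reverse-sorted), each element shifts past all previous:
  Element 1: 1 shifts
  Element 2: 2 shifts
  Element 3: 3 shifts
  Element 4: 4 shifts
  Element 5: 5 shifts
  ...
  Element 406: 406 shifts
Total = 1 + 2 + ... + 406
= 407*(407-1)/2 = 82621


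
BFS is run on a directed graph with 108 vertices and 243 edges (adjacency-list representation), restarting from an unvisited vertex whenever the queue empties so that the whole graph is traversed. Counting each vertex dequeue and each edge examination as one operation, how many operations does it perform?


A full BFS traversal dequeues each vertex exactly once and examines each directed edge exactly once.
V = 108 (vertex processing cost)
E = 243 (edge examination cost)
Total operations proportional to V + E = 108 + 243 = 351


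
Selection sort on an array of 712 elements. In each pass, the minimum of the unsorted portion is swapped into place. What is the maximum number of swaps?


Selection sort performs one swap per pass:
  Pass 1: find min in positions 0 to 711, swap with position 0
  Pass 2: find min in positions 1 to 711, swap with position 1
  Pass 3: find min in positions 2 to 711, swap with position 2
  Pass 4: find min in positions 3 to 711, swap with position 3
  Pass 5: find min in positions 4 to 711, swap with position 4
  ... (706 more passes)
Total passes (and swaps) = n - 1 = 712 - 1 = 711


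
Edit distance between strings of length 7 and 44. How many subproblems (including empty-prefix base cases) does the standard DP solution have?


The table includes base cases (empty prefixes).
Rows: (m+1) = 8
Columns: (n+1) = 45
Total = 8 * 45 = 360


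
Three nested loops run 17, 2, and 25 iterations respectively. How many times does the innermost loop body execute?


Loop 1 (outermost): 17 iterations
Loop 2 (middle): 2 iterations per outer
Loop 3 (innermost): 25 iterations per middle
Total = 17 * 2 * 25 = 850


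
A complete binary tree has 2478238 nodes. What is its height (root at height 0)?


In a complete binary tree, level k holds nodes 2^k .. 2^(k+1)-1 (1-indexed).
Height = floor(log2(n)) = floor(log2(2478238)) = 21
Check: 2^21 = 2097152 <= 2478238 < 4194304 = 2^22


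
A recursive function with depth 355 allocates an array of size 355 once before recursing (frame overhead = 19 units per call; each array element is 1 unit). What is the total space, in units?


Array allocation: 355 units (allocated once)
Stack frames: 355 deep * 19 per frame = 6745 units
Total = 355 + 6745 = 7100


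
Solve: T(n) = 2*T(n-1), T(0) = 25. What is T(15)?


Unrolling:
T(15) = 2*T(14) = 2^2*T(13) = ... = 2^15*T(0)
= 2^15 * 25
= 32768 * 25 = 819200


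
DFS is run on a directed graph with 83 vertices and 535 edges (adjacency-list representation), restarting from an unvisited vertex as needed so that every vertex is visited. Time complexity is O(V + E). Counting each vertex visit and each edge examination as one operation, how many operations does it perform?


A full DFS traversal processes each vertex exactly once (push/pop on stack).
Each directed edge is examined once.
V = 83, E = 535
V + E = 618


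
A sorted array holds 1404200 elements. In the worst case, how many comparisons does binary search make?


Halving sequence: 1404200 -> 702100 -> 351050 -> 175525 -> 87762 -> 43881 -> 21940 -> 10970 -> 5485 -> 2742 -> 1371 -> 685 -> 342 -> 171 -> 85 -> 42 -> 21 -> 10 -> 5 -> 2 -> 1
Number of halvings = 20
Max comparisons = 20 + 1 = 21


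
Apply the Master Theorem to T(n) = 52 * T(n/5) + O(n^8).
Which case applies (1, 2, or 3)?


The Master Theorem: T(n) = a*T(n/b) + O(n^c)
  a = 52, b = 5, c = 8
log_b(a) = log_5(52) ~ 2.455
Compare b^c with a: 5^8 = 390625 > 52, so c > log_b(a).
Since c > log_b(a), Case 3 applies.
T(n) = O(n^8)
Master Theorem case = 3


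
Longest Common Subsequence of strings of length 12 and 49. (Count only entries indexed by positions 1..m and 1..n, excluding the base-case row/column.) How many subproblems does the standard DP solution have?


DP table indexed by positions in both strings.
First string: 12 positions
Second string: 49 positions
Total = 12 * 49 = 588


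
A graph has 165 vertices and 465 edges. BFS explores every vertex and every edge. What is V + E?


A full BFS traversal dequeues each vertex once and examines each edge once.
Vertex visits: 165
Edge visits: 465
V + E = 165 + 465 = 630
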